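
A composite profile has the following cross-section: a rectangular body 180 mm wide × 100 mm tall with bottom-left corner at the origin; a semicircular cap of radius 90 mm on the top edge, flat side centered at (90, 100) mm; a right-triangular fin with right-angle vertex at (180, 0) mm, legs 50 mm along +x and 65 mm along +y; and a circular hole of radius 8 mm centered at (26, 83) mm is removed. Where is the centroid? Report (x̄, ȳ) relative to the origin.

rectangular body: A = 180 × 100 = 18000.00, centroid at (90.00, 50.00).
semicircular top: A = ½π·90² = 12723.45, centroid at (90.00, 138.20).
triangular fin: A = ½·50·65 = 1625.00, centroid at (196.67, 21.67).
hole: A = −π·8² = -201.06, centroid at (26.00, 83.00).
ΣA = 32147.39 mm², ΣAx̄ = 3079466.25 mm³, ΣAȳ = 2676865.22 mm³.
x̄ = 3079466.25/32147.39 = 95.79 mm; ȳ = 2676865.22/32147.39 = 83.27 mm.

x̄ = 95.79 mm, ȳ = 83.27 mm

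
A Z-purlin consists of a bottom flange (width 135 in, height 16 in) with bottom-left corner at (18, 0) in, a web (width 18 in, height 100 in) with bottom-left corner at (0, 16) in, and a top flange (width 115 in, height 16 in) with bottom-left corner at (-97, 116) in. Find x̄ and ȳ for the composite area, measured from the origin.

bottom flange: A = 135 × 16 = 2160.00, centroid at (85.50, 8.00).
web: A = 18 × 100 = 1800.00, centroid at (9.00, 66.00).
top flange: A = 115 × 16 = 1840.00, centroid at (-39.50, 124.00).
ΣA = 5800.00 in², ΣAx̄ = 128200.00 in³, ΣAȳ = 364240.00 in³.
x̄ = 128200.00/5800.00 = 22.10 in; ȳ = 364240.00/5800.00 = 62.80 in.

x̄ = 22.10 in, ȳ = 62.80 in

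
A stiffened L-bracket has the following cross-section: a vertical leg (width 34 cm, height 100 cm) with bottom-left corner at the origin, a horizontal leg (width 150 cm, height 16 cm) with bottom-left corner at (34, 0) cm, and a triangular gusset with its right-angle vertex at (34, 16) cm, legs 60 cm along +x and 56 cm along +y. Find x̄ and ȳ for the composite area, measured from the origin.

vertical leg: A = 34 × 100 = 3400.00, centroid at (17.00, 50.00).
horizontal leg: A = 150 × 16 = 2400.00, centroid at (109.00, 8.00).
gusset: A = ½·60·56 = 1680.00, centroid at (54.00, 34.67).
ΣA = 7480.00 cm², ΣAx̄ = 410120.00 cm³, ΣAȳ = 247440.00 cm³.
x̄ = 410120.00/7480.00 = 54.83 cm; ȳ = 247440.00/7480.00 = 33.08 cm.

x̄ = 54.83 cm, ȳ = 33.08 cm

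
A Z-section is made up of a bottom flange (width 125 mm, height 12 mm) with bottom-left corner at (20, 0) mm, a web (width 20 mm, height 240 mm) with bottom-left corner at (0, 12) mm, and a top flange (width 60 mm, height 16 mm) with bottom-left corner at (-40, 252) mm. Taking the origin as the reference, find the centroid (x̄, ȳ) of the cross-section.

bottom flange: A = 125 × 12 = 1500.00, centroid at (82.50, 6.00).
web: A = 20 × 240 = 4800.00, centroid at (10.00, 132.00).
top flange: A = 60 × 16 = 960.00, centroid at (-10.00, 260.00).
ΣA = 7260.00 mm², ΣAx̄ = 162150.00 mm³, ΣAȳ = 892200.00 mm³.
x̄ = 162150.00/7260.00 = 22.33 mm; ȳ = 892200.00/7260.00 = 122.89 mm.

x̄ = 22.33 mm, ȳ = 122.89 mm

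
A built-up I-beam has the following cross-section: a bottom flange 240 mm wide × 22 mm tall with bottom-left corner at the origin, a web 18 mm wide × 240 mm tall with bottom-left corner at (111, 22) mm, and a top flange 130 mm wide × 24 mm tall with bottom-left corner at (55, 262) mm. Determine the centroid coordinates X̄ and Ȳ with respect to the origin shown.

X̄ = 120.00 mm, Ȳ = 120.00 mm

bottom flange: A = 240 × 22 = 5280.00, centroid at (120.00, 11.00).
web: A = 18 × 240 = 4320.00, centroid at (120.00, 142.00).
top flange: A = 130 × 24 = 3120.00, centroid at (120.00, 274.00).
ΣA = 12720.00 mm²
ΣAX̄ = (5280.00)(120.00) + (4320.00)(120.00) + (3120.00)(120.00) = 1526400.00 mm³
ΣAȲ = (5280.00)(11.00) + (4320.00)(142.00) + (3120.00)(274.00) = 1526400.00 mm³
X̄ = 1526400.00 / 12720.00 = 120.00 mm
Ȳ = 1526400.00 / 12720.00 = 120.00 mm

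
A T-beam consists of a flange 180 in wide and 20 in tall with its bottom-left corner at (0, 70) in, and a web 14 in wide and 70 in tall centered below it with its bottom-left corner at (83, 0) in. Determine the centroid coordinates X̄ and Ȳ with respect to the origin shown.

X̄ = 90.00 in, Ȳ = 70.37 in

Part | A | x̄ᵢ | ȳᵢ | A·x̄ᵢ | A·ȳᵢ
web | 980.00 | 90.00 | 35.00 | 88200.00 | 34300.00
flange | 3600.00 | 90.00 | 80.00 | 324000.00 | 288000.00
Σ | 4580.00 |  |  | 412200.00 | 322300.00
X̄ = 412200.00 / 4580.00 = 90.00 in
Ȳ = 322300.00 / 4580.00 = 70.37 in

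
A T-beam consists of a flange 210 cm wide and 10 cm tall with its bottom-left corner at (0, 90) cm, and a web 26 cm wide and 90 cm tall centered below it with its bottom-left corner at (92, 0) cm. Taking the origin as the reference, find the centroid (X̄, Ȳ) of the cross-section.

web: A = 26 × 90 = 2340.00, centroid at (105.00, 45.00).
flange: A = 210 × 10 = 2100.00, centroid at (105.00, 95.00).
ΣA = 4440.00 cm², ΣAX̄ = 466200.00 cm³, ΣAȲ = 304800.00 cm³.
X̄ = 466200.00/4440.00 = 105.00 cm; Ȳ = 304800.00/4440.00 = 68.65 cm.

X̄ = 105.00 cm, Ȳ = 68.65 cm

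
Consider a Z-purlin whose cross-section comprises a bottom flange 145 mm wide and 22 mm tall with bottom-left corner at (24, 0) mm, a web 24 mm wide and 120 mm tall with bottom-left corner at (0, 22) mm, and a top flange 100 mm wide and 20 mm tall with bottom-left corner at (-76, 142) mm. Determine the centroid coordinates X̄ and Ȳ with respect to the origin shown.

X̄ = 35.98 mm, Ȳ = 71.28 mm

bottom flange: A = 145 × 22 = 3190.00, centroid at (96.50, 11.00).
web: A = 24 × 120 = 2880.00, centroid at (12.00, 82.00).
top flange: A = 100 × 20 = 2000.00, centroid at (-26.00, 152.00).
ΣA = 8070.00 mm², ΣAX̄ = 290395.00 mm³, ΣAȲ = 575250.00 mm³.
X̄ = 290395.00/8070.00 = 35.98 mm; Ȳ = 575250.00/8070.00 = 71.28 mm.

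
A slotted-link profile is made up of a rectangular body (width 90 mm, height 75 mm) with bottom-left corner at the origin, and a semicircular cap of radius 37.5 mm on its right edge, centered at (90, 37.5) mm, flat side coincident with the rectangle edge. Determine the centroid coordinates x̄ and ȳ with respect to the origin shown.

x̄ = 60.02 mm, ȳ = 37.50 mm

Part | A | x̄ᵢ | ȳᵢ | A·x̄ᵢ | A·ȳᵢ
rectangular body | 6750.00 | 45.00 | 37.50 | 303750.00 | 253125.00
semicircular end | 2208.93 | 105.92 | 37.50 | 233960.16 | 82834.96
Σ | 8958.93 |  |  | 537710.16 | 335959.96
x̄ = 537710.16 / 8958.93 = 60.02 mm
ȳ = 335959.96 / 8958.93 = 37.50 mm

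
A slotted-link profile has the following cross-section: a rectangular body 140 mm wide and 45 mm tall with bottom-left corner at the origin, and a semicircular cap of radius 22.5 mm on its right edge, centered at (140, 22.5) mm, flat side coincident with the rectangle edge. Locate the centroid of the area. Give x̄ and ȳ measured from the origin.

rectangular body: A = 140 × 45 = 6300.00, centroid at (70.00, 22.50).
semicircular end: A = ½π·22.5² = 795.22, centroid at (149.55, 22.50).
ΣA = 7095.22 mm², ΣAx̄ = 559923.94 mm³, ΣAȳ = 159642.35 mm³.
x̄ = 559923.94/7095.22 = 78.92 mm; ȳ = 159642.35/7095.22 = 22.50 mm.

x̄ = 78.92 mm, ȳ = 22.50 mm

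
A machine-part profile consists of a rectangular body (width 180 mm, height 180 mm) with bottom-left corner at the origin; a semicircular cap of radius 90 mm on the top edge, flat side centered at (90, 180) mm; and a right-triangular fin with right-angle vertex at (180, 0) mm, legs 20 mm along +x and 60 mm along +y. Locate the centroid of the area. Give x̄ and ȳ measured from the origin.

x̄ = 91.27 mm, ȳ = 124.75 mm

rectangular body: A = 180 × 180 = 32400.00, centroid at (90.00, 90.00).
semicircular top: A = ½π·90² = 12723.45, centroid at (90.00, 218.20).
triangular fin: A = ½·20·60 = 600.00, centroid at (186.67, 20.00).
ΣA = 45723.45 mm², ΣAx̄ = 4173110.52 mm³, ΣAȳ = 5704221.04 mm³.
x̄ = 4173110.52/45723.45 = 91.27 mm; ȳ = 5704221.04/45723.45 = 124.75 mm.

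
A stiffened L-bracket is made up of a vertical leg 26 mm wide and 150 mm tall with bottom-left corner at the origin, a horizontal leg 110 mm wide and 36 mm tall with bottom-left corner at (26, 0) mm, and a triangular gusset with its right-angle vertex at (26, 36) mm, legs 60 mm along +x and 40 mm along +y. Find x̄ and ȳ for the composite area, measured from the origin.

x̄ = 47.09 mm, ȳ = 46.69 mm

vertical leg: A = 26 × 150 = 3900.00, centroid at (13.00, 75.00).
horizontal leg: A = 110 × 36 = 3960.00, centroid at (81.00, 18.00).
gusset: A = ½·60·40 = 1200.00, centroid at (46.00, 49.33).
ΣA = 9060.00 mm²
ΣAx̄ = (3900.00)(13.00) + (3960.00)(81.00) + (1200.00)(46.00) = 426660.00 mm³
ΣAȳ = (3900.00)(75.00) + (3960.00)(18.00) + (1200.00)(49.33) = 422980.00 mm³
x̄ = 426660.00 / 9060.00 = 47.09 mm
ȳ = 422980.00 / 9060.00 = 46.69 mm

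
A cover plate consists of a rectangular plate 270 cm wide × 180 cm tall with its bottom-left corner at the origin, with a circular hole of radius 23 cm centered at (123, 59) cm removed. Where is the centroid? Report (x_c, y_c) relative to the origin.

Part | A | x̄ᵢ | ȳᵢ | A·x̄ᵢ | A·ȳᵢ
plate | 48600.00 | 135.00 | 90.00 | 6561000.00 | 4374000.00
hole | -1661.90 | 123.00 | 59.00 | -204414.01 | -98052.25
Σ | 46938.10 |  |  | 6356585.99 | 4275947.75
x_c = 6356585.99 / 46938.10 = 135.42 cm
y_c = 4275947.75 / 46938.10 = 91.10 cm

x_c = 135.42 cm, y_c = 91.10 cm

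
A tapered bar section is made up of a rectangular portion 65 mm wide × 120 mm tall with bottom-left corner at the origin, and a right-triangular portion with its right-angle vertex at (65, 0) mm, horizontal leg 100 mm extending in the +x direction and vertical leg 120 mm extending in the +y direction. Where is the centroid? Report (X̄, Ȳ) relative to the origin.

rectangular portion: A = 65 × 120 = 7800.00, centroid at (32.50, 60.00).
triangular portion: A = ½·100·120 = 6000.00, centroid at (98.33, 40.00).
ΣA = 13800.00 mm², ΣAX̄ = 843500.00 mm³, ΣAȲ = 708000.00 mm³.
X̄ = 843500.00/13800.00 = 61.12 mm; Ȳ = 708000.00/13800.00 = 51.30 mm.

X̄ = 61.12 mm, Ȳ = 51.30 mm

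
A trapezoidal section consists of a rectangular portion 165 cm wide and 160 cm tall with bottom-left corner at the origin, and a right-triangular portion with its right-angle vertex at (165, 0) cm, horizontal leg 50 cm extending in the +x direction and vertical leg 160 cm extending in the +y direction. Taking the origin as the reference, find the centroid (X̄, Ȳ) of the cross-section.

rectangular portion: A = 165 × 160 = 26400.00, centroid at (82.50, 80.00).
triangular portion: A = ½·50·160 = 4000.00, centroid at (181.67, 53.33).
ΣA = 30400.00 cm², ΣAX̄ = 2904666.67 cm³, ΣAȲ = 2325333.33 cm³.
X̄ = 2904666.67/30400.00 = 95.55 cm; Ȳ = 2325333.33/30400.00 = 76.49 cm.

X̄ = 95.55 cm, Ȳ = 76.49 cm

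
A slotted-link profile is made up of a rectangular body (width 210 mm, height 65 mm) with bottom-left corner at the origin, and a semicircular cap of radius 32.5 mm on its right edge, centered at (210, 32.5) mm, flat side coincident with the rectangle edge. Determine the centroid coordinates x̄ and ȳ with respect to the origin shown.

rectangular body: A = 210 × 65 = 13650.00, centroid at (105.00, 32.50).
semicircular end: A = ½π·32.5² = 1659.15, centroid at (223.79, 32.50).
ΣA = 15309.15 mm², ΣAx̄ = 1804557.68 mm³, ΣAȳ = 497547.49 mm³.
x̄ = 1804557.68/15309.15 = 117.87 mm; ȳ = 497547.49/15309.15 = 32.50 mm.

x̄ = 117.87 mm, ȳ = 32.50 mm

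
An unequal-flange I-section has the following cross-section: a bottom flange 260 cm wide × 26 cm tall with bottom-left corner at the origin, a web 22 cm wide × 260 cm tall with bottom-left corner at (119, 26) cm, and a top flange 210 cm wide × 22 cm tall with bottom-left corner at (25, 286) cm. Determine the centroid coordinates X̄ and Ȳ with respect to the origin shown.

X̄ = 130.00 cm, Ȳ = 137.56 cm

bottom flange: A = 260 × 26 = 6760.00, centroid at (130.00, 13.00).
web: A = 22 × 260 = 5720.00, centroid at (130.00, 156.00).
top flange: A = 210 × 22 = 4620.00, centroid at (130.00, 297.00).
ΣA = 17100.00 cm², ΣAX̄ = 2223000.00 cm³, ΣAȲ = 2352340.00 cm³.
X̄ = 2223000.00/17100.00 = 130.00 cm; Ȳ = 2352340.00/17100.00 = 137.56 cm.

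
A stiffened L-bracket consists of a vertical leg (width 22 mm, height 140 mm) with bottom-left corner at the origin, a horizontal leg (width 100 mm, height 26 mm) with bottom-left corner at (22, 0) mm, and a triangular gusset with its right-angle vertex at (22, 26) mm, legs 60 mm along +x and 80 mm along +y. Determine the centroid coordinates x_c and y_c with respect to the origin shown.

Part | A | x̄ᵢ | ȳᵢ | A·x̄ᵢ | A·ȳᵢ
vertical leg | 3080.00 | 11.00 | 70.00 | 33880.00 | 215600.00
horizontal leg | 2600.00 | 72.00 | 13.00 | 187200.00 | 33800.00
gusset | 2400.00 | 42.00 | 52.67 | 100800.00 | 126400.00
Σ | 8080.00 |  |  | 321880.00 | 375800.00
x_c = 321880.00 / 8080.00 = 39.84 mm
y_c = 375800.00 / 8080.00 = 46.51 mm

x_c = 39.84 mm, y_c = 46.51 mm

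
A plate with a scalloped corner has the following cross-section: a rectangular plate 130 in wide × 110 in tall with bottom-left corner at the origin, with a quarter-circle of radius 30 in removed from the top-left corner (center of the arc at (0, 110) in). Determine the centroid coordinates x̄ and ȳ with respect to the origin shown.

plate: A = 130 × 110 = 14300.00, centroid at (65.00, 55.00).
removed quarter-circle: A = −¼π·30² = -706.86, centroid at (12.73, 97.27).
ΣA = 13593.14 in²
ΣAx̄ = (14300.00)(65.00) + (-706.86)(12.73) = 920500.00 in³
ΣAȳ = (14300.00)(55.00) + (-706.86)(97.27) = 717745.58 in³
x̄ = 920500.00 / 13593.14 = 67.72 in
ȳ = 717745.58 / 13593.14 = 52.80 in

x̄ = 67.72 in, ȳ = 52.80 in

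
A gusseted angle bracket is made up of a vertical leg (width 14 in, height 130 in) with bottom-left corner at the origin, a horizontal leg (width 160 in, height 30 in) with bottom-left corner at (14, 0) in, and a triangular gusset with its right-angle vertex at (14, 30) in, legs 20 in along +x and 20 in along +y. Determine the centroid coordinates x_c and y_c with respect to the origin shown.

x_c = 68.63 in, y_c = 28.98 in

vertical leg: A = 14 × 130 = 1820.00, centroid at (7.00, 65.00).
horizontal leg: A = 160 × 30 = 4800.00, centroid at (94.00, 15.00).
gusset: A = ½·20·20 = 200.00, centroid at (20.67, 36.67).
ΣA = 6820.00 in², ΣAx_c = 468073.33 in³, ΣAy_c = 197633.33 in³.
x_c = 468073.33/6820.00 = 68.63 in; y_c = 197633.33/6820.00 = 28.98 in.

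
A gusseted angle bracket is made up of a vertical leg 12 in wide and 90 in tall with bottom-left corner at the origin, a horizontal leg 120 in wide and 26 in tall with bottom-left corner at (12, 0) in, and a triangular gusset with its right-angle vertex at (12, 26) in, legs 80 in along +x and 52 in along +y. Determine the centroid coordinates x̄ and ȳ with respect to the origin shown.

vertical leg: A = 12 × 90 = 1080.00, centroid at (6.00, 45.00).
horizontal leg: A = 120 × 26 = 3120.00, centroid at (72.00, 13.00).
gusset: A = ½·80·52 = 2080.00, centroid at (38.67, 43.33).
ΣA = 6280.00 in²
ΣAx̄ = (1080.00)(6.00) + (3120.00)(72.00) + (2080.00)(38.67) = 311546.67 in³
ΣAȳ = (1080.00)(45.00) + (3120.00)(13.00) + (2080.00)(43.33) = 179293.33 in³
x̄ = 311546.67 / 6280.00 = 49.61 in
ȳ = 179293.33 / 6280.00 = 28.55 in

x̄ = 49.61 in, ȳ = 28.55 in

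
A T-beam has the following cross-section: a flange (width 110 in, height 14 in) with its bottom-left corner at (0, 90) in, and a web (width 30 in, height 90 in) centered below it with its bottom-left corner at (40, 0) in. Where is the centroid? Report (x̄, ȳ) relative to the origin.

x̄ = 55.00 in, ȳ = 63.89 in

Part | A | x̄ᵢ | ȳᵢ | A·x̄ᵢ | A·ȳᵢ
web | 2700.00 | 55.00 | 45.00 | 148500.00 | 121500.00
flange | 1540.00 | 55.00 | 97.00 | 84700.00 | 149380.00
Σ | 4240.00 |  |  | 233200.00 | 270880.00
x̄ = 233200.00 / 4240.00 = 55.00 in
ȳ = 270880.00 / 4240.00 = 63.89 in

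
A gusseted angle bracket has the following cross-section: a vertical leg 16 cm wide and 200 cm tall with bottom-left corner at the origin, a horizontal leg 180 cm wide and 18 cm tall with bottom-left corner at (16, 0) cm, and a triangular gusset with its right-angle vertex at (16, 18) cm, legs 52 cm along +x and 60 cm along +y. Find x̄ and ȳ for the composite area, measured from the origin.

vertical leg: A = 16 × 200 = 3200.00, centroid at (8.00, 100.00).
horizontal leg: A = 180 × 18 = 3240.00, centroid at (106.00, 9.00).
gusset: A = ½·52·60 = 1560.00, centroid at (33.33, 38.00).
ΣA = 8000.00 cm²
ΣAx̄ = (3200.00)(8.00) + (3240.00)(106.00) + (1560.00)(33.33) = 421040.00 cm³
ΣAȳ = (3200.00)(100.00) + (3240.00)(9.00) + (1560.00)(38.00) = 408440.00 cm³
x̄ = 421040.00 / 8000.00 = 52.63 cm
ȳ = 408440.00 / 8000.00 = 51.05 cm

x̄ = 52.63 cm, ȳ = 51.05 cm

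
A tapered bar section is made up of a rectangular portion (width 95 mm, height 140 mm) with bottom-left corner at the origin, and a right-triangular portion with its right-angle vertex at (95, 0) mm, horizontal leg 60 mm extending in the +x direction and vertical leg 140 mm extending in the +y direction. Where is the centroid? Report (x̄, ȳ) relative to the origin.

x̄ = 63.70 mm, ȳ = 64.40 mm

rectangular portion: A = 95 × 140 = 13300.00, centroid at (47.50, 70.00).
triangular portion: A = ½·60·140 = 4200.00, centroid at (115.00, 46.67).
ΣA = 17500.00 mm², ΣAx̄ = 1114750.00 mm³, ΣAȳ = 1127000.00 mm³.
x̄ = 1114750.00/17500.00 = 63.70 mm; ȳ = 1127000.00/17500.00 = 64.40 mm.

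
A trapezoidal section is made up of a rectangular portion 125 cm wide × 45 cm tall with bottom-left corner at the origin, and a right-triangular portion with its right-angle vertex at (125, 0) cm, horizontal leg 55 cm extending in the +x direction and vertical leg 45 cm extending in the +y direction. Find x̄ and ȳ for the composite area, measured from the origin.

rectangular portion: A = 125 × 45 = 5625.00, centroid at (62.50, 22.50).
triangular portion: A = ½·55·45 = 1237.50, centroid at (143.33, 15.00).
ΣA = 6862.50 cm², ΣAx̄ = 528937.50 cm³, ΣAȳ = 145125.00 cm³.
x̄ = 528937.50/6862.50 = 77.08 cm; ȳ = 145125.00/6862.50 = 21.15 cm.

x̄ = 77.08 cm, ȳ = 21.15 cm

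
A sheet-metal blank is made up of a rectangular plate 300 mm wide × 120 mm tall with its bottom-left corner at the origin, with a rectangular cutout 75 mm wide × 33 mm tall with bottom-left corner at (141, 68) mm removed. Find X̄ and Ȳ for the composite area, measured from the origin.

plate: A = 300 × 120 = 36000.00, centroid at (150.00, 60.00).
hole: A = −(75 × 33) = -2475.00, centroid at (178.50, 84.50).
ΣA = 33525.00 mm², ΣAX̄ = 4958212.50 mm³, ΣAȲ = 1950862.50 mm³.
X̄ = 4958212.50/33525.00 = 147.90 mm; Ȳ = 1950862.50/33525.00 = 58.19 mm.

X̄ = 147.90 mm, Ȳ = 58.19 mm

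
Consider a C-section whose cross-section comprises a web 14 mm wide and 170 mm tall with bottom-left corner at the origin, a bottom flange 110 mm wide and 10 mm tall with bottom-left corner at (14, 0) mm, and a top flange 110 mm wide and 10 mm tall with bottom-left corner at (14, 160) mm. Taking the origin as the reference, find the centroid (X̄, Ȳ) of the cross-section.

X̄ = 36.78 mm, Ȳ = 85.00 mm

web: A = 14 × 170 = 2380.00, centroid at (7.00, 85.00).
bottom flange: A = 110 × 10 = 1100.00, centroid at (69.00, 5.00).
top flange: A = 110 × 10 = 1100.00, centroid at (69.00, 165.00).
ΣA = 4580.00 mm²
ΣAX̄ = (2380.00)(7.00) + (1100.00)(69.00) + (1100.00)(69.00) = 168460.00 mm³
ΣAȲ = (2380.00)(85.00) + (1100.00)(5.00) + (1100.00)(165.00) = 389300.00 mm³
X̄ = 168460.00 / 4580.00 = 36.78 mm
Ȳ = 389300.00 / 4580.00 = 85.00 mm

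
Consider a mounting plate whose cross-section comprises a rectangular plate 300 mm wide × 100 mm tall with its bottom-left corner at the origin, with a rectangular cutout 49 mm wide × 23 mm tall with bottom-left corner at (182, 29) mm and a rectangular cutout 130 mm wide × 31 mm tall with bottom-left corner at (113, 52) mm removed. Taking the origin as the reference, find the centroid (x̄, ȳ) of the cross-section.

plate: A = 300 × 100 = 30000.00, centroid at (150.00, 50.00).
hole 1: A = −(49 × 23) = -1127.00, centroid at (206.50, 40.50).
hole 2: A = −(130 × 31) = -4030.00, centroid at (178.00, 67.50).
ΣA = 24843.00 mm², ΣAx̄ = 3549934.50 mm³, ΣAȳ = 1182331.50 mm³.
x̄ = 3549934.50/24843.00 = 142.89 mm; ȳ = 1182331.50/24843.00 = 47.59 mm.

x̄ = 142.89 mm, ȳ = 47.59 mm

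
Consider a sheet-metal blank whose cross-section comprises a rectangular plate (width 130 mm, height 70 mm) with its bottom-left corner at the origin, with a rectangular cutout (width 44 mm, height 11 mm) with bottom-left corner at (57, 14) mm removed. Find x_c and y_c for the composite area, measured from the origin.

x_c = 64.21 mm, y_c = 35.87 mm

Part | A | x̄ᵢ | ȳᵢ | A·x̄ᵢ | A·ȳᵢ
plate | 9100.00 | 65.00 | 35.00 | 591500.00 | 318500.00
hole | -484.00 | 79.00 | 19.50 | -38236.00 | -9438.00
Σ | 8616.00 |  |  | 553264.00 | 309062.00
x_c = 553264.00 / 8616.00 = 64.21 mm
y_c = 309062.00 / 8616.00 = 35.87 mm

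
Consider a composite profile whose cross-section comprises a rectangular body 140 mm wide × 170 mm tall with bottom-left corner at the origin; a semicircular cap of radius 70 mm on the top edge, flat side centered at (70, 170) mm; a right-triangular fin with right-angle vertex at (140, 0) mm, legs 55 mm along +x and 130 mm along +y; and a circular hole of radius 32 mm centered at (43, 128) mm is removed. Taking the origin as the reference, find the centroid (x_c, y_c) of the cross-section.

rectangular body: A = 140 × 170 = 23800.00, centroid at (70.00, 85.00).
semicircular top: A = ½π·70² = 7696.90, centroid at (70.00, 199.71).
triangular fin: A = ½·55·130 = 3575.00, centroid at (158.33, 43.33).
hole: A = −π·32² = -3216.99, centroid at (43.00, 128.00).
ΣA = 31854.91 mm²
ΣAx_c = (23800.00)(70.00) + (7696.90)(70.00) + (3575.00)(158.33) + (-3216.99)(43.00) = 2632494.20 mm³
ΣAy_c = (23800.00)(85.00) + (7696.90)(199.71) + (3575.00)(43.33) + (-3216.99)(128.00) = 3303281.84 mm³
x_c = 2632494.20 / 31854.91 = 82.64 mm
y_c = 3303281.84 / 31854.91 = 103.70 mm

x_c = 82.64 mm, y_c = 103.70 mm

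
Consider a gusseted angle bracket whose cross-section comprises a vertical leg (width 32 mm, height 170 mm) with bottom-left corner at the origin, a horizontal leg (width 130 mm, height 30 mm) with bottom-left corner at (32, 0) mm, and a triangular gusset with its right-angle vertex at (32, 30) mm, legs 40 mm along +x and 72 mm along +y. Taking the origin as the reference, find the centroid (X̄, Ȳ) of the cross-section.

X̄ = 49.22 mm, Ȳ = 55.53 mm

vertical leg: A = 32 × 170 = 5440.00, centroid at (16.00, 85.00).
horizontal leg: A = 130 × 30 = 3900.00, centroid at (97.00, 15.00).
gusset: A = ½·40·72 = 1440.00, centroid at (45.33, 54.00).
ΣA = 10780.00 mm²
ΣAX̄ = (5440.00)(16.00) + (3900.00)(97.00) + (1440.00)(45.33) = 530620.00 mm³
ΣAȲ = (5440.00)(85.00) + (3900.00)(15.00) + (1440.00)(54.00) = 598660.00 mm³
X̄ = 530620.00 / 10780.00 = 49.22 mm
Ȳ = 598660.00 / 10780.00 = 55.53 mm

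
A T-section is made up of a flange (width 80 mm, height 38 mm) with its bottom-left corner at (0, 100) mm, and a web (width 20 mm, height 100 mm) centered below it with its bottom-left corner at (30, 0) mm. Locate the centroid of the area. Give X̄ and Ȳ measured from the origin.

web: A = 20 × 100 = 2000.00, centroid at (40.00, 50.00).
flange: A = 80 × 38 = 3040.00, centroid at (40.00, 119.00).
ΣA = 5040.00 mm²
ΣAX̄ = (2000.00)(40.00) + (3040.00)(40.00) = 201600.00 mm³
ΣAȲ = (2000.00)(50.00) + (3040.00)(119.00) = 461760.00 mm³
X̄ = 201600.00 / 5040.00 = 40.00 mm
Ȳ = 461760.00 / 5040.00 = 91.62 mm

X̄ = 40.00 mm, Ȳ = 91.62 mm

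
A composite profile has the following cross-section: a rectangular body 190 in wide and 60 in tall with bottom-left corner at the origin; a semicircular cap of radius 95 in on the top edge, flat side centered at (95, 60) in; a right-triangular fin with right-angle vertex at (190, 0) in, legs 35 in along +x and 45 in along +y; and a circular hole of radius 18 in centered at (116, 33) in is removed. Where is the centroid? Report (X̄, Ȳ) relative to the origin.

X̄ = 97.47 in, Ȳ = 68.74 in

Part | A | x̄ᵢ | ȳᵢ | A·x̄ᵢ | A·ȳᵢ
rectangular body | 11400.00 | 95.00 | 30.00 | 1083000.00 | 342000.00
semicircular top | 14176.44 | 95.00 | 100.32 | 1346761.50 | 1422169.54
triangular fin | 787.50 | 201.67 | 15.00 | 158812.50 | 11812.50
hole | -1017.88 | 116.00 | 33.00 | -118073.62 | -33589.91
Σ | 25346.06 |  |  | 2470500.38 | 1742392.14
X̄ = 2470500.38 / 25346.06 = 97.47 in
Ȳ = 1742392.14 / 25346.06 = 68.74 in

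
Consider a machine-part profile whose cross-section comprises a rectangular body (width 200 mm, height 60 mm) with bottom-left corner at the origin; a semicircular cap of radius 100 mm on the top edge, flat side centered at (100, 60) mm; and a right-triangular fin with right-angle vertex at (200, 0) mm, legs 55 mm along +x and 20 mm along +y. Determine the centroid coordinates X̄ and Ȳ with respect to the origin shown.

X̄ = 102.30 mm, Ȳ = 69.81 mm

rectangular body: A = 200 × 60 = 12000.00, centroid at (100.00, 30.00).
semicircular top: A = ½π·100² = 15707.96, centroid at (100.00, 102.44).
triangular fin: A = ½·55·20 = 550.00, centroid at (218.33, 6.67).
ΣA = 28257.96 mm², ΣAX̄ = 2890879.66 mm³, ΣAȲ = 1972811.13 mm³.
X̄ = 2890879.66/28257.96 = 102.30 mm; Ȳ = 1972811.13/28257.96 = 69.81 mm.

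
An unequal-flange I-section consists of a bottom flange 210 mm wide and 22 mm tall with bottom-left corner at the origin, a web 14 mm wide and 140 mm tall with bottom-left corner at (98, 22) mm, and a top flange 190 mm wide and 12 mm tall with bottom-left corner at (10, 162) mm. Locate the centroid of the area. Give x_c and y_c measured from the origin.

bottom flange: A = 210 × 22 = 4620.00, centroid at (105.00, 11.00).
web: A = 14 × 140 = 1960.00, centroid at (105.00, 92.00).
top flange: A = 190 × 12 = 2280.00, centroid at (105.00, 168.00).
ΣA = 8860.00 mm²
ΣAx_c = (4620.00)(105.00) + (1960.00)(105.00) + (2280.00)(105.00) = 930300.00 mm³
ΣAy_c = (4620.00)(11.00) + (1960.00)(92.00) + (2280.00)(168.00) = 614180.00 mm³
x_c = 930300.00 / 8860.00 = 105.00 mm
y_c = 614180.00 / 8860.00 = 69.32 mm

x_c = 105.00 mm, y_c = 69.32 mm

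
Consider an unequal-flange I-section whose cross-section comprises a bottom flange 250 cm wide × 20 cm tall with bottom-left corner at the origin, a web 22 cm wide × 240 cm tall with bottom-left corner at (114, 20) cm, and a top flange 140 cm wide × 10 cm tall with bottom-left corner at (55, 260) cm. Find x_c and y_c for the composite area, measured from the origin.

x_c = 125.00 cm, y_c = 99.33 cm

bottom flange: A = 250 × 20 = 5000.00, centroid at (125.00, 10.00).
web: A = 22 × 240 = 5280.00, centroid at (125.00, 140.00).
top flange: A = 140 × 10 = 1400.00, centroid at (125.00, 265.00).
ΣA = 11680.00 cm², ΣAx_c = 1460000.00 cm³, ΣAy_c = 1160200.00 cm³.
x_c = 1460000.00/11680.00 = 125.00 cm; y_c = 1160200.00/11680.00 = 99.33 cm.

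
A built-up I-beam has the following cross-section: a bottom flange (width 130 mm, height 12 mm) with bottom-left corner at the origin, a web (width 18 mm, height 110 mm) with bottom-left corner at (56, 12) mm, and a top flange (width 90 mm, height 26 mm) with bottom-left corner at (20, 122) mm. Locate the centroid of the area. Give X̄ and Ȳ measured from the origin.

X̄ = 65.00 mm, Ȳ = 77.88 mm

bottom flange: A = 130 × 12 = 1560.00, centroid at (65.00, 6.00).
web: A = 18 × 110 = 1980.00, centroid at (65.00, 67.00).
top flange: A = 90 × 26 = 2340.00, centroid at (65.00, 135.00).
ΣA = 5880.00 mm²
ΣAX̄ = (1560.00)(65.00) + (1980.00)(65.00) + (2340.00)(65.00) = 382200.00 mm³
ΣAȲ = (1560.00)(6.00) + (1980.00)(67.00) + (2340.00)(135.00) = 457920.00 mm³
X̄ = 382200.00 / 5880.00 = 65.00 mm
Ȳ = 457920.00 / 5880.00 = 77.88 mm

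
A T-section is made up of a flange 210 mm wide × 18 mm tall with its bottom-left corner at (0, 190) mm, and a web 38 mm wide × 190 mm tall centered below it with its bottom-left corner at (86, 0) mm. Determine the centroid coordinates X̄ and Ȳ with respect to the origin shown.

web: A = 38 × 190 = 7220.00, centroid at (105.00, 95.00).
flange: A = 210 × 18 = 3780.00, centroid at (105.00, 199.00).
ΣA = 11000.00 mm², ΣAX̄ = 1155000.00 mm³, ΣAȲ = 1438120.00 mm³.
X̄ = 1155000.00/11000.00 = 105.00 mm; Ȳ = 1438120.00/11000.00 = 130.74 mm.

X̄ = 105.00 mm, Ȳ = 130.74 mm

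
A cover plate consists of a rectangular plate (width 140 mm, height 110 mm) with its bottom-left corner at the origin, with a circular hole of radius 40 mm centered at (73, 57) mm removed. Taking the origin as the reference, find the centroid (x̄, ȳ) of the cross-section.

x̄ = 68.55 mm, ȳ = 54.03 mm

plate: A = 140 × 110 = 15400.00, centroid at (70.00, 55.00).
hole: A = −π·40² = -5026.55, centroid at (73.00, 57.00).
ΣA = 10373.45 mm², ΣAx̄ = 711061.98 mm³, ΣAȳ = 560486.75 mm³.
x̄ = 711061.98/10373.45 = 68.55 mm; ȳ = 560486.75/10373.45 = 54.03 mm.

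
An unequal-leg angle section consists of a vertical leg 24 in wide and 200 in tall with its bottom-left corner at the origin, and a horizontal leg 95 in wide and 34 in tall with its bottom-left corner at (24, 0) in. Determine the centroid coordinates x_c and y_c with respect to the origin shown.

vertical leg: A = 24 × 200 = 4800.00, centroid at (12.00, 100.00).
horizontal leg: A = 95 × 34 = 3230.00, centroid at (71.50, 17.00).
ΣA = 8030.00 in²
ΣAx_c = (4800.00)(12.00) + (3230.00)(71.50) = 288545.00 in³
ΣAy_c = (4800.00)(100.00) + (3230.00)(17.00) = 534910.00 in³
x_c = 288545.00 / 8030.00 = 35.93 in
y_c = 534910.00 / 8030.00 = 66.61 in

x_c = 35.93 in, y_c = 66.61 in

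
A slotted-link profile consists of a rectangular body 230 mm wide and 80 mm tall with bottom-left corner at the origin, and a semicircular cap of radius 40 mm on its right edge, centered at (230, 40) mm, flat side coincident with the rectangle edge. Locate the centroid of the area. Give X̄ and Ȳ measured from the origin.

rectangular body: A = 230 × 80 = 18400.00, centroid at (115.00, 40.00).
semicircular end: A = ½π·40² = 2513.27, centroid at (246.98, 40.00).
ΣA = 20913.27 mm², ΣAX̄ = 2736719.71 mm³, ΣAȲ = 836530.96 mm³.
X̄ = 2736719.71/20913.27 = 130.86 mm; Ȳ = 836530.96/20913.27 = 40.00 mm.

X̄ = 130.86 mm, Ȳ = 40.00 mm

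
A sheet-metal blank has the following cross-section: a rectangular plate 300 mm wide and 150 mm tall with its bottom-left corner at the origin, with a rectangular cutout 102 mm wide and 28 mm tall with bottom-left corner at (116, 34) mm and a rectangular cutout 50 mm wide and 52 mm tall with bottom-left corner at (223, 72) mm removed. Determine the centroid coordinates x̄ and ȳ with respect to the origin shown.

Part | A | x̄ᵢ | ȳᵢ | A·x̄ᵢ | A·ȳᵢ
plate | 45000.00 | 150.00 | 75.00 | 6750000.00 | 3375000.00
hole 1 | -2856.00 | 167.00 | 48.00 | -476952.00 | -137088.00
hole 2 | -2600.00 | 248.00 | 98.00 | -644800.00 | -254800.00
Σ | 39544.00 |  |  | 5628248.00 | 2983112.00
x̄ = 5628248.00 / 39544.00 = 142.33 mm
ȳ = 2983112.00 / 39544.00 = 75.44 mm

x̄ = 142.33 mm, ȳ = 75.44 mm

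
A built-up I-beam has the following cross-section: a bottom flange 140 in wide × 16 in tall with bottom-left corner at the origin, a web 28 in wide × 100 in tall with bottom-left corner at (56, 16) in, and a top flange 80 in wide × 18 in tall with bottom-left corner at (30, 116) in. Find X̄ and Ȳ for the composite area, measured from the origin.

X̄ = 70.00 in, Ȳ = 59.06 in

bottom flange: A = 140 × 16 = 2240.00, centroid at (70.00, 8.00).
web: A = 28 × 100 = 2800.00, centroid at (70.00, 66.00).
top flange: A = 80 × 18 = 1440.00, centroid at (70.00, 125.00).
ΣA = 6480.00 in², ΣAX̄ = 453600.00 in³, ΣAȲ = 382720.00 in³.
X̄ = 453600.00/6480.00 = 70.00 in; Ȳ = 382720.00/6480.00 = 59.06 in.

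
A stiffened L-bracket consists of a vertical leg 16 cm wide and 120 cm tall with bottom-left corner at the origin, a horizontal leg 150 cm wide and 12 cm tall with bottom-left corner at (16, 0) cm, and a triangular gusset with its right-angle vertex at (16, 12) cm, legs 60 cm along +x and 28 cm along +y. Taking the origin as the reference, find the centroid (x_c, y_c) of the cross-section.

x_c = 45.92 cm, y_c = 31.56 cm

vertical leg: A = 16 × 120 = 1920.00, centroid at (8.00, 60.00).
horizontal leg: A = 150 × 12 = 1800.00, centroid at (91.00, 6.00).
gusset: A = ½·60·28 = 840.00, centroid at (36.00, 21.33).
ΣA = 4560.00 cm²
ΣAx_c = (1920.00)(8.00) + (1800.00)(91.00) + (840.00)(36.00) = 209400.00 cm³
ΣAy_c = (1920.00)(60.00) + (1800.00)(6.00) + (840.00)(21.33) = 143920.00 cm³
x_c = 209400.00 / 4560.00 = 45.92 cm
y_c = 143920.00 / 4560.00 = 31.56 cm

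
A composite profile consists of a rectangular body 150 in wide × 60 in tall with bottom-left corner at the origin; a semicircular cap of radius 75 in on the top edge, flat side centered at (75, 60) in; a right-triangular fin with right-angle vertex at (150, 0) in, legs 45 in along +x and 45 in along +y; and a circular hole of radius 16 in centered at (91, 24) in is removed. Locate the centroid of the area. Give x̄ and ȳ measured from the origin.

rectangular body: A = 150 × 60 = 9000.00, centroid at (75.00, 30.00).
semicircular top: A = ½π·75² = 8835.73, centroid at (75.00, 91.83).
triangular fin: A = ½·45·45 = 1012.50, centroid at (165.00, 15.00).
hole: A = −π·16² = -804.25, centroid at (91.00, 24.00).
ΣA = 18043.98 in²
ΣAx̄ = (9000.00)(75.00) + (8835.73)(75.00) + (1012.50)(165.00) + (-804.25)(91.00) = 1431555.66 in³
ΣAȳ = (9000.00)(30.00) + (8835.73)(91.83) + (1012.50)(15.00) + (-804.25)(24.00) = 1077279.32 in³
x̄ = 1431555.66 / 18043.98 = 79.34 in
ȳ = 1077279.32 / 18043.98 = 59.70 in

x̄ = 79.34 in, ȳ = 59.70 in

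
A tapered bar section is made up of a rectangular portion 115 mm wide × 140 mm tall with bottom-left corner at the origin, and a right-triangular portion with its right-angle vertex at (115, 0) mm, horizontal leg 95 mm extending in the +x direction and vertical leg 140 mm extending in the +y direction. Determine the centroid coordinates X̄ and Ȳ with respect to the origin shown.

Part | A | x̄ᵢ | ȳᵢ | A·x̄ᵢ | A·ȳᵢ
rectangular portion | 16100.00 | 57.50 | 70.00 | 925750.00 | 1127000.00
triangular portion | 6650.00 | 146.67 | 46.67 | 975333.33 | 310333.33
Σ | 22750.00 |  |  | 1901083.33 | 1437333.33
X̄ = 1901083.33 / 22750.00 = 83.56 mm
Ȳ = 1437333.33 / 22750.00 = 63.18 mm

X̄ = 83.56 mm, Ȳ = 63.18 mm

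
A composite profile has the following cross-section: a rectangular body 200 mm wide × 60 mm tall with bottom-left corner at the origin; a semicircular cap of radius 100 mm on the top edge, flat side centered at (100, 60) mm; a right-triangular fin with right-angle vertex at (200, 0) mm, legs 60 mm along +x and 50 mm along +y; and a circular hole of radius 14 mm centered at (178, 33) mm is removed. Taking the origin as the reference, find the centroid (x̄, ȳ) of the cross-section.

rectangular body: A = 200 × 60 = 12000.00, centroid at (100.00, 30.00).
semicircular top: A = ½π·100² = 15707.96, centroid at (100.00, 102.44).
triangular fin: A = ½·60·50 = 1500.00, centroid at (220.00, 16.67).
hole: A = −π·14² = -615.75, centroid at (178.00, 33.00).
ΣA = 28592.21 mm², ΣAx̄ = 2991192.44 mm³, ΣAȳ = 1973824.64 mm³.
x̄ = 2991192.44/28592.21 = 104.62 mm; ȳ = 1973824.64/28592.21 = 69.03 mm.

x̄ = 104.62 mm, ȳ = 69.03 mm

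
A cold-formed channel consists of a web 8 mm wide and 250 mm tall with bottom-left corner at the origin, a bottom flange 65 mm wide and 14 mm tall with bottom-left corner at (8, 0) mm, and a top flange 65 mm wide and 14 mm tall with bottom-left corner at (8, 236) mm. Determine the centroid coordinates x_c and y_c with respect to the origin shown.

web: A = 8 × 250 = 2000.00, centroid at (4.00, 125.00).
bottom flange: A = 65 × 14 = 910.00, centroid at (40.50, 7.00).
top flange: A = 65 × 14 = 910.00, centroid at (40.50, 243.00).
ΣA = 3820.00 mm², ΣAx_c = 81710.00 mm³, ΣAy_c = 477500.00 mm³.
x_c = 81710.00/3820.00 = 21.39 mm; y_c = 477500.00/3820.00 = 125.00 mm.

x_c = 21.39 mm, y_c = 125.00 mm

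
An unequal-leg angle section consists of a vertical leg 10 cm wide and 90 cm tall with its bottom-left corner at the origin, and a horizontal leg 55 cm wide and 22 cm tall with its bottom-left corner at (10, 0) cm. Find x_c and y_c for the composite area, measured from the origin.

x_c = 23.64 cm, y_c = 25.50 cm

vertical leg: A = 10 × 90 = 900.00, centroid at (5.00, 45.00).
horizontal leg: A = 55 × 22 = 1210.00, centroid at (37.50, 11.00).
ΣA = 2110.00 cm², ΣAx_c = 49875.00 cm³, ΣAy_c = 53810.00 cm³.
x_c = 49875.00/2110.00 = 23.64 cm; y_c = 53810.00/2110.00 = 25.50 cm.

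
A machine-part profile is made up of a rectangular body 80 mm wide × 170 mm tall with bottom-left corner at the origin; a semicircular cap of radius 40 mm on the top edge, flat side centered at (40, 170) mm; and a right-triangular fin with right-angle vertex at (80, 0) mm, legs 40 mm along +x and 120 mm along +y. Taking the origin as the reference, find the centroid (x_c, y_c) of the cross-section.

x_c = 46.91 mm, y_c = 93.01 mm

Part | A | x̄ᵢ | ȳᵢ | A·x̄ᵢ | A·ȳᵢ
rectangular body | 13600.00 | 40.00 | 85.00 | 544000.00 | 1156000.00
semicircular top | 2513.27 | 40.00 | 186.98 | 100530.96 | 469923.27
triangular fin | 2400.00 | 93.33 | 40.00 | 224000.00 | 96000.00
Σ | 18513.27 |  |  | 868530.96 | 1721923.27
x_c = 868530.96 / 18513.27 = 46.91 mm
y_c = 1721923.27 / 18513.27 = 93.01 mm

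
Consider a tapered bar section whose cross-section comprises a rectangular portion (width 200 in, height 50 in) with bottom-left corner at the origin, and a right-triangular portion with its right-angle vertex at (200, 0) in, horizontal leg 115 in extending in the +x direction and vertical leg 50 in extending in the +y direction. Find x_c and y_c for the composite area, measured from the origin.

rectangular portion: A = 200 × 50 = 10000.00, centroid at (100.00, 25.00).
triangular portion: A = ½·115·50 = 2875.00, centroid at (238.33, 16.67).
ΣA = 12875.00 in², ΣAx_c = 1685208.33 in³, ΣAy_c = 297916.67 in³.
x_c = 1685208.33/12875.00 = 130.89 in; y_c = 297916.67/12875.00 = 23.14 in.

x_c = 130.89 in, y_c = 23.14 in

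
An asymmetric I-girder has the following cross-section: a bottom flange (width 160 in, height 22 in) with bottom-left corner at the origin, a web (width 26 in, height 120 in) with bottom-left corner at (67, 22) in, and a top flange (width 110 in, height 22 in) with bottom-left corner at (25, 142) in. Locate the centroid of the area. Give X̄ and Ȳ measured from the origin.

bottom flange: A = 160 × 22 = 3520.00, centroid at (80.00, 11.00).
web: A = 26 × 120 = 3120.00, centroid at (80.00, 82.00).
top flange: A = 110 × 22 = 2420.00, centroid at (80.00, 153.00).
ΣA = 9060.00 in²
ΣAX̄ = (3520.00)(80.00) + (3120.00)(80.00) + (2420.00)(80.00) = 724800.00 in³
ΣAȲ = (3520.00)(11.00) + (3120.00)(82.00) + (2420.00)(153.00) = 664820.00 in³
X̄ = 724800.00 / 9060.00 = 80.00 in
Ȳ = 664820.00 / 9060.00 = 73.38 in

X̄ = 80.00 in, Ȳ = 73.38 in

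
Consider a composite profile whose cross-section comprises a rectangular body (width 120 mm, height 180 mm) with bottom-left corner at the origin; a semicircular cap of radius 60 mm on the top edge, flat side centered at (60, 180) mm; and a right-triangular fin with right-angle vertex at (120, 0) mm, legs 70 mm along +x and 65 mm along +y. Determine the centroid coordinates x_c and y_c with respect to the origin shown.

rectangular body: A = 120 × 180 = 21600.00, centroid at (60.00, 90.00).
semicircular top: A = ½π·60² = 5654.87, centroid at (60.00, 205.46).
triangular fin: A = ½·70·65 = 2275.00, centroid at (143.33, 21.67).
ΣA = 29529.87 mm²
ΣAx_c = (21600.00)(60.00) + (5654.87)(60.00) + (2275.00)(143.33) = 1961375.34 mm³
ΣAy_c = (21600.00)(90.00) + (5654.87)(205.46) + (2275.00)(21.67) = 3155167.69 mm³
x_c = 1961375.34 / 29529.87 = 66.42 mm
y_c = 3155167.69 / 29529.87 = 106.85 mm

x_c = 66.42 mm, y_c = 106.85 mm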